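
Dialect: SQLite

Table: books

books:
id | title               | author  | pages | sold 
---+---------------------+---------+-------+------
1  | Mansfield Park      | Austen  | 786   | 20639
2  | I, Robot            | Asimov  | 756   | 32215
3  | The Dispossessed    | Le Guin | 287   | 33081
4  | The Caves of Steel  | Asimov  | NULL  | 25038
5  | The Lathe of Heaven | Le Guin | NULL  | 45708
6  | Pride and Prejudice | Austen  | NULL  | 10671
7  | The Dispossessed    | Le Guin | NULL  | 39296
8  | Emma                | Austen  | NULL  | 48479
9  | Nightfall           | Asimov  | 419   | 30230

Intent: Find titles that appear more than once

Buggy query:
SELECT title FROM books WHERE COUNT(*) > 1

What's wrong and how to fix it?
Bug: COUNT(*) is an aggregate and cannot be used in WHERE

Fix: Group first, then use HAVING for the count condition

Corrected query:
SELECT title FROM books GROUP BY title HAVING COUNT(*) > 1

Result:
title           
----------------
The Dispossessed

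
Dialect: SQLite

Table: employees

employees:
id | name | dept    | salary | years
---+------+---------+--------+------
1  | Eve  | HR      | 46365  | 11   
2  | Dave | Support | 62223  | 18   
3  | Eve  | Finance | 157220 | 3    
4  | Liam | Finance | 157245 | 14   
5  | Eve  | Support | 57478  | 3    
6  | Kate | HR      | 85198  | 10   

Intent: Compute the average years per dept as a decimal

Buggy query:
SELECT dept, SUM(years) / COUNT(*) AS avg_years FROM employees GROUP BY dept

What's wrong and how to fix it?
Bug: SUM(years) and COUNT(*) are both integers; the division truncates the fractional part

Fix: Cast one side to REAL so the division keeps the fractional part

Corrected query:
SELECT dept, SUM(years) * 1.0 / COUNT(*) AS avg_years FROM employees GROUP BY dept

Result:
dept    | avg_years
--------+----------
Finance | 8.5      
HR      | 10.5     
Support | 10.5     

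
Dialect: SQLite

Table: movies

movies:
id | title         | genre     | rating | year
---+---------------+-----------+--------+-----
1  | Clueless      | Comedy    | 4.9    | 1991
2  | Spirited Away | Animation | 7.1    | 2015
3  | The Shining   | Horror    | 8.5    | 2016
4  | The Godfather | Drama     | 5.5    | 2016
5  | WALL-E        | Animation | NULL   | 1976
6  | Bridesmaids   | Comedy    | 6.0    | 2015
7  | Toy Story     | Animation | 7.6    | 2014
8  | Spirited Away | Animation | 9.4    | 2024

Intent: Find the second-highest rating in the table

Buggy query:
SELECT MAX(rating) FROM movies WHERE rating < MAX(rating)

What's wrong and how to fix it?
Bug: MAX(rating) on the right of the comparison is an aggregate-in-WHERE error

Fix: Compute the overall MAX in a subquery, then take MAX of rows below it

Corrected query:
SELECT MAX(rating) FROM movies WHERE rating < (SELECT MAX(rating) FROM movies)

Result:
MAX(rating)
-----------
8.5        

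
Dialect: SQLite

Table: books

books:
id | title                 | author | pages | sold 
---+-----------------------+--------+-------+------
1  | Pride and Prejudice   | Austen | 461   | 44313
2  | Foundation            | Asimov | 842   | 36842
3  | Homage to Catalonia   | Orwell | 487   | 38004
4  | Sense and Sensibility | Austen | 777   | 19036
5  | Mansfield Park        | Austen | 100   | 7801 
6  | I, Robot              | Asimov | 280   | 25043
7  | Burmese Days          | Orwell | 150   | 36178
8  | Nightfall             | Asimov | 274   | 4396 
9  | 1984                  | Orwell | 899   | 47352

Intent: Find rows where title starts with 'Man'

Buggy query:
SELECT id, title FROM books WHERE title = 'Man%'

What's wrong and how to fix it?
Bug: Wildcards only work with LIKE; '=' treats '%' as a literal character

Fix: Replace '=' with LIKE so 'Man%' is treated as a pattern

Corrected query:
SELECT id, title FROM books WHERE title LIKE 'Man%'

Result:
id | title         
---+---------------
5  | Mansfield Park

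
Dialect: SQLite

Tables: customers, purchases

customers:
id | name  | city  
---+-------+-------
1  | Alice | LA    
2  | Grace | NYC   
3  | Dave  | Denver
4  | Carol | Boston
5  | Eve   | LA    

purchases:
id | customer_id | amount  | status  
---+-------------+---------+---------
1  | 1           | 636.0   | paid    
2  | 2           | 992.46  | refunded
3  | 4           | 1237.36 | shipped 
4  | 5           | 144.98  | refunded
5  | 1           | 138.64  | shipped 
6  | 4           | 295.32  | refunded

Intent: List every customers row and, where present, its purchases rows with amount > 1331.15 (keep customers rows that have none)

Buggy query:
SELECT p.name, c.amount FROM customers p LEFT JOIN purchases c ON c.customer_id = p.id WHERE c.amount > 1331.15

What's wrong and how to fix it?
Bug: A WHERE condition on the right-hand table after LEFT JOIN drops unmatched parents

Fix: Put 'c.amount > 1331.15' in the JOIN's ON clause instead of WHERE

Corrected query:
SELECT p.name, c.amount FROM customers p LEFT JOIN purchases c ON c.customer_id = p.id AND c.amount > 1331.15

Result:
name  | amount
------+-------
Alice | NULL  
Grace | NULL  
Dave  | NULL  
Carol | NULL  
Eve   | NULL  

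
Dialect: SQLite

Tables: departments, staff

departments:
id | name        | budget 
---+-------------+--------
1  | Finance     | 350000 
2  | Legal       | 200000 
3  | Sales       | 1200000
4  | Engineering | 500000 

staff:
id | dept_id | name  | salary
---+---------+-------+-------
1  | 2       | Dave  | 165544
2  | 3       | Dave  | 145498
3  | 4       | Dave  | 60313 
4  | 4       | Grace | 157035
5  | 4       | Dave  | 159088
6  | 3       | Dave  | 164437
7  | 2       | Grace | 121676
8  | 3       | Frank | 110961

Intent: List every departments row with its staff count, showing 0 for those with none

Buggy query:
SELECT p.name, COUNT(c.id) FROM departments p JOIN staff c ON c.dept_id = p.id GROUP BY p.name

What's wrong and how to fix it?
Bug: An inner join excludes parents with zero children

Fix: Use LEFT JOIN so parents without children still appear (COUNT(c.id) gives 0)

Corrected query:
SELECT p.name, COUNT(c.id) FROM departments p LEFT JOIN staff c ON c.dept_id = p.id GROUP BY p.name

Result:
name        | COUNT(c.id)
------------+------------
Engineering | 3          
Finance     | 0          
Legal       | 2          
Sales       | 3          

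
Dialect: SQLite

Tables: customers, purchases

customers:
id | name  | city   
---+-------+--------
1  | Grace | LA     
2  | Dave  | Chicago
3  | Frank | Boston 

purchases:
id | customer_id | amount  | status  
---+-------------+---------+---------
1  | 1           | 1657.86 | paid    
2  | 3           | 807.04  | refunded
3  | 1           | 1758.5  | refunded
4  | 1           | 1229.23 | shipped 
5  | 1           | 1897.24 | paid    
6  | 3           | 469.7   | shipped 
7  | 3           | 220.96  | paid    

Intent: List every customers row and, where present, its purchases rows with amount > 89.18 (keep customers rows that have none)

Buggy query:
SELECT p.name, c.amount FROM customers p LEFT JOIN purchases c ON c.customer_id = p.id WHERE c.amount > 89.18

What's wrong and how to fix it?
Bug: Filtering c.amount in WHERE discards the NULL rows produced by LEFT JOIN, turning it into an inner join

Fix: Move the right-table condition into the ON clause so unmatched parents are kept

Corrected query:
SELECT p.name, c.amount FROM customers p LEFT JOIN purchases c ON c.customer_id = p.id AND c.amount > 89.18

Result:
name  | amount 
------+--------
Grace | 1229.23
Grace | 1657.86
Grace | 1758.5 
Grace | 1897.24
Dave  | NULL   
Frank | 220.96 
Frank | 469.7  
Frank | 807.04 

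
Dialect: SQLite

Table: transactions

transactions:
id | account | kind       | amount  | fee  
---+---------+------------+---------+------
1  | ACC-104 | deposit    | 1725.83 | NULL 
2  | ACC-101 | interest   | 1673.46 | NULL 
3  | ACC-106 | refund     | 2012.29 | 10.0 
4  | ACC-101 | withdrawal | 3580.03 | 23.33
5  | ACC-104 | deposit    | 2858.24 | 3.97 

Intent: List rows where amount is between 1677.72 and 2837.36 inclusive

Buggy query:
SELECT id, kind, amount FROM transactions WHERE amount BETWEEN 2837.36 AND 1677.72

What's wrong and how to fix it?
Bug: BETWEEN expects the lower bound first; with 2837.36 AND 1677.72 the range is empty

Fix: Swap the bounds so the smaller value comes first

Corrected query:
SELECT id, kind, amount FROM transactions WHERE amount BETWEEN 1677.72 AND 2837.36

Result:
id | kind    | amount 
---+---------+--------
1  | deposit | 1725.83
3  | refund  | 2012.29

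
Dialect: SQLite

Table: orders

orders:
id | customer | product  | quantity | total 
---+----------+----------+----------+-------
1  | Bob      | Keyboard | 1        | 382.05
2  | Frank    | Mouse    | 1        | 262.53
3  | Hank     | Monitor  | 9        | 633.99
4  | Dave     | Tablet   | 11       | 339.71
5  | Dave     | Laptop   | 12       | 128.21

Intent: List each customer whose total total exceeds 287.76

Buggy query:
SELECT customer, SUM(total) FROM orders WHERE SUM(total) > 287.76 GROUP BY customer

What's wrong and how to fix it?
Bug: Aggregate functions cannot appear in a WHERE clause

Fix: Move the aggregate condition to a HAVING clause

Corrected query:
SELECT customer, SUM(total) FROM orders GROUP BY customer HAVING SUM(total) > 287.76

Result:
customer | SUM(total)
---------+-----------
Bob      | 382.05    
Dave     | 467.92    
Hank     | 633.99    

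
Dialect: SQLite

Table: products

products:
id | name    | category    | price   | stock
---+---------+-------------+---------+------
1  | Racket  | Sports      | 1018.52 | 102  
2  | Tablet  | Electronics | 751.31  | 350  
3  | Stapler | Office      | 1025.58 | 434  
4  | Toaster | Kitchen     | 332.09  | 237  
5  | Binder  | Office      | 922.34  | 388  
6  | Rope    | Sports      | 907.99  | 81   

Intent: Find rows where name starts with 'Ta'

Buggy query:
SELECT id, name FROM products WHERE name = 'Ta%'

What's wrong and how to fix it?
Bug: Wildcards only work with LIKE; '=' treats '%' as a literal character

Fix: Use LIKE for wildcard pattern matching

Corrected query:
SELECT id, name FROM products WHERE name LIKE 'Ta%'

Result:
id | name  
---+-------
2  | Tablet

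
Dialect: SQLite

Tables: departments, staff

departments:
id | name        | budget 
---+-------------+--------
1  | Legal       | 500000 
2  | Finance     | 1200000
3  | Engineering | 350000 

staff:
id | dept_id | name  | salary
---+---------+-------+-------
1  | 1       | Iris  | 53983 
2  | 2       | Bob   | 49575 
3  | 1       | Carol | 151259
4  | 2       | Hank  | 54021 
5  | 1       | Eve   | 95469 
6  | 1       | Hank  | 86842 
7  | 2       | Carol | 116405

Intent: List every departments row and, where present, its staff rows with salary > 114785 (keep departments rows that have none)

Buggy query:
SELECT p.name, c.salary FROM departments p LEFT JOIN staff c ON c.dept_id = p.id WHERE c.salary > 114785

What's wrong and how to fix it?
Bug: Filtering c.salary in WHERE discards the NULL rows produced by LEFT JOIN, turning it into an inner join

Fix: Move the right-table condition into the ON clause so unmatched parents are kept

Corrected query:
SELECT p.name, c.salary FROM departments p LEFT JOIN staff c ON c.dept_id = p.id AND c.salary > 114785

Result:
name        | salary
------------+-------
Legal       | 151259
Finance     | 116405
Engineering | NULL  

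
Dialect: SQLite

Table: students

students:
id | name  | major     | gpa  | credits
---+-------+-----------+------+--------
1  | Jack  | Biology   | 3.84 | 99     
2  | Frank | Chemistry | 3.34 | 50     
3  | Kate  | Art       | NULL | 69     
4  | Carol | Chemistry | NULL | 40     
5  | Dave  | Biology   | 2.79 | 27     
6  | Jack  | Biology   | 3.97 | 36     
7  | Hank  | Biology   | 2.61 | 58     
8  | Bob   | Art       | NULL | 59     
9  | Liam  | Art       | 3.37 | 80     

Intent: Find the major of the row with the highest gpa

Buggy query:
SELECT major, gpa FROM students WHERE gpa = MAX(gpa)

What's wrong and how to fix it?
Bug: WHERE is evaluated per row; an aggregate over the whole table isn't defined there

Fix: Wrap MAX in a scalar subquery so WHERE compares against a single value

Corrected query:
SELECT major, gpa FROM students WHERE gpa = (SELECT MAX(gpa) FROM students)

Result:
major   | gpa 
--------+-----
Biology | 3.97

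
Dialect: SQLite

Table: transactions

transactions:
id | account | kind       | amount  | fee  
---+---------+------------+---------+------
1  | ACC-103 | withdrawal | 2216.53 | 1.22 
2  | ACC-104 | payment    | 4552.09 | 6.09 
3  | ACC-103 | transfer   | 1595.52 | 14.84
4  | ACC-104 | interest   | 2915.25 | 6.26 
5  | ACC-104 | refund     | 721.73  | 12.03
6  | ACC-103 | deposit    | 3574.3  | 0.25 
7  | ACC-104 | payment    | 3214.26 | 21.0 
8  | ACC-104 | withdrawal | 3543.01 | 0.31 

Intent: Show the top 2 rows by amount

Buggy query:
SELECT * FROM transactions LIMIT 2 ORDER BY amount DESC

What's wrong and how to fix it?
Bug: ORDER BY cannot follow LIMIT; LIMIT is the final clause

Fix: Sort with ORDER BY, then apply LIMIT

Corrected query:
SELECT * FROM transactions ORDER BY amount DESC LIMIT 2

Result:
id | account | kind    | amount  | fee 
---+---------+---------+---------+-----
2  | ACC-104 | payment | 4552.09 | 6.09
6  | ACC-103 | deposit | 3574.3  | 0.25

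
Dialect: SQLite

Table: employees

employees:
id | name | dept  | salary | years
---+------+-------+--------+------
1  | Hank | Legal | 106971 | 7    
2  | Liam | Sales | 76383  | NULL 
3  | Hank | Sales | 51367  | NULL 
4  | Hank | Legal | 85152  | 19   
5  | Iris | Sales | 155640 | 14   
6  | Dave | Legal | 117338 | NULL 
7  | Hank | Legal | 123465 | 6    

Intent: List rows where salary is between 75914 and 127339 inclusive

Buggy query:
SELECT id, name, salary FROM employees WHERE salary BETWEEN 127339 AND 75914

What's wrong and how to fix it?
Bug: The bounds are reversed; BETWEEN a AND b requires a <= b to match anything

Fix: Swap the bounds so the smaller value comes first

Corrected query:
SELECT id, name, salary FROM employees WHERE salary BETWEEN 75914 AND 127339

Result:
id | name | salary
---+------+-------
1  | Hank | 106971
2  | Liam | 76383 
4  | Hank | 85152 
6  | Dave | 117338
7  | Hank | 123465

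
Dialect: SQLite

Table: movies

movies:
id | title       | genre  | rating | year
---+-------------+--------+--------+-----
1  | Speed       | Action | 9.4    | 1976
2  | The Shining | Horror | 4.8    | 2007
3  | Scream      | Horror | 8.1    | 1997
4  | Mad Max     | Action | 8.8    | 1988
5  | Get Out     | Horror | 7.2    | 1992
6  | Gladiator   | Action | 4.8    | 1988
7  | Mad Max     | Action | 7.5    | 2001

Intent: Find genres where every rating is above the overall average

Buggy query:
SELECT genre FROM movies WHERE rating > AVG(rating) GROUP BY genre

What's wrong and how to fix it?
Bug: WHERE evaluates per row before aggregation, so AVG() is unavailable

Fix: Use a subquery for AVG and a HAVING MIN(...) filter so the condition holds for every row in the group

Corrected query:
SELECT genre FROM movies GROUP BY genre HAVING MIN(rating) > (SELECT AVG(rating) FROM movies)

Result:
(no rows)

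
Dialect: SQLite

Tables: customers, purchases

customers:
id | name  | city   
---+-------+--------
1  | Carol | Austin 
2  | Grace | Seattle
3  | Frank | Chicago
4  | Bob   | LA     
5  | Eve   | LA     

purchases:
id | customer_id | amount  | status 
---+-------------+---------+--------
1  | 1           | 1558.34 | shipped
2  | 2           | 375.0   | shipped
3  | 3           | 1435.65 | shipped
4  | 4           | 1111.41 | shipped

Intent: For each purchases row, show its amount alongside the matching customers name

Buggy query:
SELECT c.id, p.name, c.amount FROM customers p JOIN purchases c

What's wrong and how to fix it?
Bug: Missing join condition: each purchases row is matched to all customers rows instead of just its own

Fix: Specify the join condition linking the foreign key to the parent id

Corrected query:
SELECT c.id, p.name, c.amount FROM customers p JOIN purchases c ON c.customer_id = p.id

Result:
id | name  | amount 
---+-------+--------
1  | Carol | 1558.34
2  | Grace | 375    
3  | Frank | 1435.65
4  | Bob   | 1111.41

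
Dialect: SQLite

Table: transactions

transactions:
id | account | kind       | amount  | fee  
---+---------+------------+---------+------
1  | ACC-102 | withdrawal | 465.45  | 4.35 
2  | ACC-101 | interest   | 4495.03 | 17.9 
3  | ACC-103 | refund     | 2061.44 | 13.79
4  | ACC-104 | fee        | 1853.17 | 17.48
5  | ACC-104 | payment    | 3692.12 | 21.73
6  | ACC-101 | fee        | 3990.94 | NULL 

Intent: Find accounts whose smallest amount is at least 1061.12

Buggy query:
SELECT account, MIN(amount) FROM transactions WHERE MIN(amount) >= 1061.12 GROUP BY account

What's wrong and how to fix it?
Bug: MIN() in WHERE is a misuse of aggregate

Fix: Use HAVING for the per-group MIN condition

Corrected query:
SELECT account, MIN(amount) FROM transactions GROUP BY account HAVING MIN(amount) >= 1061.12

Result:
account | MIN(amount)
--------+------------
ACC-101 | 3990.94    
ACC-103 | 2061.44    
ACC-104 | 1853.17    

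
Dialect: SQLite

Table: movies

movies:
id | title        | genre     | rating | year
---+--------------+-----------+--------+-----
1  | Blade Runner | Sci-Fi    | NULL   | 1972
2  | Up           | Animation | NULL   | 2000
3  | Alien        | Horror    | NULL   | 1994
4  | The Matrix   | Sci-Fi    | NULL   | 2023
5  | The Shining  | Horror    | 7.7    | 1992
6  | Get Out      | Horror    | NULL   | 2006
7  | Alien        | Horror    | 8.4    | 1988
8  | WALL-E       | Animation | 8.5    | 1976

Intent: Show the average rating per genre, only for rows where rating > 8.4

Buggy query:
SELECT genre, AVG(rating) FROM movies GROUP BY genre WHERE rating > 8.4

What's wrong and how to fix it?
Bug: Row-level WHERE must come before GROUP BY in the clause order

Fix: Place WHERE between FROM and GROUP BY

Corrected query:
SELECT genre, AVG(rating) FROM movies WHERE rating > 8.4 GROUP BY genre

Result:
genre     | AVG(rating)
----------+------------
Animation | 8.5        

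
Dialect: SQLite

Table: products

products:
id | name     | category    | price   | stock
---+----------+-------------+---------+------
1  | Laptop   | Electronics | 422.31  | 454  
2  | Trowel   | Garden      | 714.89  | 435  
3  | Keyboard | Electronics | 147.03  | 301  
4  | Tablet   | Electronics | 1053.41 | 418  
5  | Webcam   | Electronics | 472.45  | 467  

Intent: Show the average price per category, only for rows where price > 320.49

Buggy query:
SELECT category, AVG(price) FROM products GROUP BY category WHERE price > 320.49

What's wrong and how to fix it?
Bug: WHERE cannot follow GROUP BY

Fix: Move the WHERE clause before GROUP BY

Corrected query:
SELECT category, AVG(price) FROM products WHERE price > 320.49 GROUP BY category

Result:
category    | AVG(price)
------------+-----------
Electronics | 649.39    
Garden      | 714.89    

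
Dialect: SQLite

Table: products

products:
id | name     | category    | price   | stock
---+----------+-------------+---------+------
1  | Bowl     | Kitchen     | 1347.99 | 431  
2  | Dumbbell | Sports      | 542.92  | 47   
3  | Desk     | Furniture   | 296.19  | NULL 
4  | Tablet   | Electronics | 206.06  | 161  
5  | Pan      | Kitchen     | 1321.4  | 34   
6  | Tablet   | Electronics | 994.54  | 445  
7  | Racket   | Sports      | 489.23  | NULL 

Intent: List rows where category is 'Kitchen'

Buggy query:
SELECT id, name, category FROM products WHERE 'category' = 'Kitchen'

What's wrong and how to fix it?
Bug: Single quotes denote string literals in SQL; the column name is being compared as a constant string

Fix: Reference the column as category without single quotes

Corrected query:
SELECT id, name, category FROM products WHERE category = 'Kitchen'

Result:
id | name | category
---+------+---------
1  | Bowl | Kitchen 
5  | Pan  | Kitchen 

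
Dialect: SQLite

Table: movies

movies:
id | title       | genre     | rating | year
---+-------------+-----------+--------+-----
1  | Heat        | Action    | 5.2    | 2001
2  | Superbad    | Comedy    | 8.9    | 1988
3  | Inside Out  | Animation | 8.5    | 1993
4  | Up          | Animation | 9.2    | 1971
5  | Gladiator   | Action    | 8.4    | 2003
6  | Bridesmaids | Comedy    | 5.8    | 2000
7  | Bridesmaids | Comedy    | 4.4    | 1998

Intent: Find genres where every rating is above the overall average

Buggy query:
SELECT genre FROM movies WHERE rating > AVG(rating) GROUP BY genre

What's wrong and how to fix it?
Bug: AVG() is an aggregate; it can't sit directly in WHERE

Fix: Compute the overall average in a scalar subquery and compare each group's MIN against it in HAVING

Corrected query:
SELECT genre FROM movies GROUP BY genre HAVING MIN(rating) > (SELECT AVG(rating) FROM movies)

Result:
genre    
---------
Animation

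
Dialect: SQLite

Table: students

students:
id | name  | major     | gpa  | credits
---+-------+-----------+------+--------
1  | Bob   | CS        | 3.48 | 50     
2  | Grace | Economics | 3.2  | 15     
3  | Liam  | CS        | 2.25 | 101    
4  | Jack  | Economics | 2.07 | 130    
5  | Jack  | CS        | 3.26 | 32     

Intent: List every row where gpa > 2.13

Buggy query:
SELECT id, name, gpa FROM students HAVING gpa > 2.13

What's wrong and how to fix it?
Bug: This is a non-aggregate query (no GROUP BY, no aggregates), so in SQLite the HAVING clause is invalid here; a row-level condition belongs in WHERE

Fix: Use WHERE for row-level filtering

Corrected query:
SELECT id, name, gpa FROM students WHERE gpa > 2.13

Result:
id | name  | gpa 
---+-------+-----
1  | Bob   | 3.48
2  | Grace | 3.2 
3  | Liam  | 2.25
5  | Jack  | 3.26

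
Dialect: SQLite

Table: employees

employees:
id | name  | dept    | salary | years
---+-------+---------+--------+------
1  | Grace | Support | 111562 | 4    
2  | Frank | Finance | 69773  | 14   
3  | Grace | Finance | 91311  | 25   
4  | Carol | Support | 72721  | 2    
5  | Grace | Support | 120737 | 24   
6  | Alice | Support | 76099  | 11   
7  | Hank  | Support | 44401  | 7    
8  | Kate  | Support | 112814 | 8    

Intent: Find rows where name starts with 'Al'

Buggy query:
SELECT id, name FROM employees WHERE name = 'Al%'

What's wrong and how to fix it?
Bug: '=' compares the literal string including the % character; pattern matching needs LIKE

Fix: Replace '=' with LIKE so 'Al%' is treated as a pattern

Corrected query:
SELECT id, name FROM employees WHERE name LIKE 'Al%'

Result:
id | name 
---+------
6  | Alice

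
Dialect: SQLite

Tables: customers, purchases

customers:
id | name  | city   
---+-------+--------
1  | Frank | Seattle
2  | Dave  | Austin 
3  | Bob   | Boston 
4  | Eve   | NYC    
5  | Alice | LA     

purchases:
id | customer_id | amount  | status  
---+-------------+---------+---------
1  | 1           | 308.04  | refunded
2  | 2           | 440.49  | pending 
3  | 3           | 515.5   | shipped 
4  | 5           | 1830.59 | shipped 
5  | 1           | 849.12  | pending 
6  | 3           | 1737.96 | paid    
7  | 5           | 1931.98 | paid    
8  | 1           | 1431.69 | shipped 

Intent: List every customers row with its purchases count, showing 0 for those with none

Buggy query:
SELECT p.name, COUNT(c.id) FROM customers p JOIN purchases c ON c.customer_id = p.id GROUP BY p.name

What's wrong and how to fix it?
Bug: INNER JOIN drops customers rows that have no matching purchases rows

Fix: Use LEFT JOIN so parents without children still appear (COUNT(c.id) gives 0)

Corrected query:
SELECT p.name, COUNT(c.id) FROM customers p LEFT JOIN purchases c ON c.customer_id = p.id GROUP BY p.name

Result:
name  | COUNT(c.id)
------+------------
Alice | 2          
Bob   | 2          
Dave  | 1          
Eve   | 0          
Frank | 3          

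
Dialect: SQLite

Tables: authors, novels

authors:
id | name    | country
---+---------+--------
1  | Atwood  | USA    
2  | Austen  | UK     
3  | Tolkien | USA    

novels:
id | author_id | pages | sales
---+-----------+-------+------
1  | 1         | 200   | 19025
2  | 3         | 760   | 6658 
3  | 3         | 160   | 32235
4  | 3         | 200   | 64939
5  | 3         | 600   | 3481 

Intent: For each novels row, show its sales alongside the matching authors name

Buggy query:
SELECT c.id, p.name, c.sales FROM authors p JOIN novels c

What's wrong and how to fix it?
Bug: JOIN with no ON clause produces a cartesian product; every novels row pairs with every authors row

Fix: Specify the join condition linking the foreign key to the parent id

Corrected query:
SELECT c.id, p.name, c.sales FROM authors p JOIN novels c ON c.author_id = p.id

Result:
id | name    | sales
---+---------+------
1  | Atwood  | 19025
2  | Tolkien | 6658 
3  | Tolkien | 32235
4  | Tolkien | 64939
5  | Tolkien | 3481 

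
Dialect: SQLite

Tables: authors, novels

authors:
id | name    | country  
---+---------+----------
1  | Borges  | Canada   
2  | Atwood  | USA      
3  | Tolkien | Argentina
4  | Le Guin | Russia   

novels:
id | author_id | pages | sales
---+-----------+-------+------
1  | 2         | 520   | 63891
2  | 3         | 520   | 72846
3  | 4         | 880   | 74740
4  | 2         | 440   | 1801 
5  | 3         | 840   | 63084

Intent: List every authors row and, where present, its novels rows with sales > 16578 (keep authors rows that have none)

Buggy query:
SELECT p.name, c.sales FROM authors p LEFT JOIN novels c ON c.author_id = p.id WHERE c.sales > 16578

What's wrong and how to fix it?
Bug: A WHERE condition on the right-hand table after LEFT JOIN drops unmatched parents

Fix: Move the right-table condition into the ON clause so unmatched parents are kept

Corrected query:
SELECT p.name, c.sales FROM authors p LEFT JOIN novels c ON c.author_id = p.id AND c.sales > 16578

Result:
name    | sales
--------+------
Borges  | NULL 
Atwood  | 63891
Tolkien | 63084
Tolkien | 72846
Le Guin | 74740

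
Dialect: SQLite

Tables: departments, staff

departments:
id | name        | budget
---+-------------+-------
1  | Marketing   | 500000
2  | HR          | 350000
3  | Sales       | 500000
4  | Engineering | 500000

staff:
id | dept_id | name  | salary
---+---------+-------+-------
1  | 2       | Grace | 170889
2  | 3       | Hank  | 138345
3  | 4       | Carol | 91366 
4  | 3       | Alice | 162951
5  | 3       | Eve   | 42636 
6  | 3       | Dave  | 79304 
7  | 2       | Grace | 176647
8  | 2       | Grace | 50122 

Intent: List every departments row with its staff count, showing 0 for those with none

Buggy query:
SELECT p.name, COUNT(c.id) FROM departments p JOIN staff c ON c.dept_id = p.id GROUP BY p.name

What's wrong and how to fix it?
Bug: INNER JOIN drops departments rows that have no matching staff rows

Fix: Use LEFT JOIN so parents without children still appear (COUNT(c.id) gives 0)

Corrected query:
SELECT p.name, COUNT(c.id) FROM departments p LEFT JOIN staff c ON c.dept_id = p.id GROUP BY p.name

Result:
name        | COUNT(c.id)
------------+------------
Engineering | 1          
HR          | 3          
Marketing   | 0          
Sales       | 4          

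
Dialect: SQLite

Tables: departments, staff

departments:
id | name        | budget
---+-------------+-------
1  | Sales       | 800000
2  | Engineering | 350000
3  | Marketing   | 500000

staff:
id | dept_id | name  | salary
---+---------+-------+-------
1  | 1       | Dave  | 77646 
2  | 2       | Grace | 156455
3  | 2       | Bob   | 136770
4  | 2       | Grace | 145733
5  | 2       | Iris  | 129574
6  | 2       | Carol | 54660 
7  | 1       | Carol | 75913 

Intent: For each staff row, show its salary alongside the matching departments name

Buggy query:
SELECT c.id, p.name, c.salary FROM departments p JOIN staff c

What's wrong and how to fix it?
Bug: JOIN with no ON clause produces a cartesian product; every staff row pairs with every departments row

Fix: Specify the join condition linking the foreign key to the parent id

Corrected query:
SELECT c.id, p.name, c.salary FROM departments p JOIN staff c ON c.dept_id = p.id

Result:
id | name        | salary
---+-------------+-------
1  | Sales       | 77646 
2  | Engineering | 156455
3  | Engineering | 136770
4  | Engineering | 145733
5  | Engineering | 129574
6  | Engineering | 54660 
7  | Sales       | 75913 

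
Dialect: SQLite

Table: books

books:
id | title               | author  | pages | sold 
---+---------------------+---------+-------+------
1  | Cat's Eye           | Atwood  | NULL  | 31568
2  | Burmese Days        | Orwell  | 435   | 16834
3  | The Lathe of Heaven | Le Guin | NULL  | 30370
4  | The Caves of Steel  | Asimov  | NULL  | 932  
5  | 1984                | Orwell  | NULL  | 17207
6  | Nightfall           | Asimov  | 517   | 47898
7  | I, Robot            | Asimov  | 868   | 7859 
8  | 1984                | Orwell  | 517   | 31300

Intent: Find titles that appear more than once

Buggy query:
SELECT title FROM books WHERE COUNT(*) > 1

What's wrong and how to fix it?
Bug: COUNT(*) is an aggregate and cannot be used in WHERE

Fix: Group first, then use HAVING for the count condition

Corrected query:
SELECT title FROM books GROUP BY title HAVING COUNT(*) > 1

Result:
title
-----
1984 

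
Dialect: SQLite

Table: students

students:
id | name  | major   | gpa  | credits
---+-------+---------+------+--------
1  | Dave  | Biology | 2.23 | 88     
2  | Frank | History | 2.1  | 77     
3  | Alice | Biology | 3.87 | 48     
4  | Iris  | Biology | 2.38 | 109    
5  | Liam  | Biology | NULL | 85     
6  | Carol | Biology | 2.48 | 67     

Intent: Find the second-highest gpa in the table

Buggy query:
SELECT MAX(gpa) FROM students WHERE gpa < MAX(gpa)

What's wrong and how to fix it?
Bug: MAX(gpa) on the right of the comparison is an aggregate-in-WHERE error

Fix: Compute the overall MAX in a subquery, then take MAX of rows below it

Corrected query:
SELECT MAX(gpa) FROM students WHERE gpa < (SELECT MAX(gpa) FROM students)

Result:
MAX(gpa)
--------
2.48    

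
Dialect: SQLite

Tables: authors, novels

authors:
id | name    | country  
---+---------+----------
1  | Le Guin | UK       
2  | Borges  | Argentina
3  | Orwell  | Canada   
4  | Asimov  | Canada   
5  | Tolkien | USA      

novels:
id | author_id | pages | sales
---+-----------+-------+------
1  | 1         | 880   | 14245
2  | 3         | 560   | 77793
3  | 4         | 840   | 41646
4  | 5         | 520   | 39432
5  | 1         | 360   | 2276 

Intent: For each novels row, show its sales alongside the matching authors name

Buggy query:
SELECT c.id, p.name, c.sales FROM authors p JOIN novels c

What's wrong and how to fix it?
Bug: JOIN with no ON clause produces a cartesian product; every novels row pairs with every authors row

Fix: Add ON c.author_id = p.id to the JOIN

Corrected query:
SELECT c.id, p.name, c.sales FROM authors p JOIN novels c ON c.author_id = p.id

Result:
id | name    | sales
---+---------+------
1  | Le Guin | 14245
2  | Orwell  | 77793
3  | Asimov  | 41646
4  | Tolkien | 39432
5  | Le Guin | 2276 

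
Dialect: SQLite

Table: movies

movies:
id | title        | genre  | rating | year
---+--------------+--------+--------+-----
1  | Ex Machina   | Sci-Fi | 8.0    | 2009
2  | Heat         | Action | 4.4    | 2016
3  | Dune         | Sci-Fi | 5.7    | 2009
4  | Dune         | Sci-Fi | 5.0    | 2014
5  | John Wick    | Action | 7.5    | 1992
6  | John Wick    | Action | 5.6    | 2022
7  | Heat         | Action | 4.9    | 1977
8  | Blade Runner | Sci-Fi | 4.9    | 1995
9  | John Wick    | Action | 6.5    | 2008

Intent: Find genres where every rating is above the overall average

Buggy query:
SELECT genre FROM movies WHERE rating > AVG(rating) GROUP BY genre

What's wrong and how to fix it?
Bug: AVG() is an aggregate; it can't sit directly in WHERE

Fix: Use a subquery for AVG and a HAVING MIN(...) filter so the condition holds for every row in the group

Corrected query:
SELECT genre FROM movies GROUP BY genre HAVING MIN(rating) > (SELECT AVG(rating) FROM movies)

Result:
(no rows)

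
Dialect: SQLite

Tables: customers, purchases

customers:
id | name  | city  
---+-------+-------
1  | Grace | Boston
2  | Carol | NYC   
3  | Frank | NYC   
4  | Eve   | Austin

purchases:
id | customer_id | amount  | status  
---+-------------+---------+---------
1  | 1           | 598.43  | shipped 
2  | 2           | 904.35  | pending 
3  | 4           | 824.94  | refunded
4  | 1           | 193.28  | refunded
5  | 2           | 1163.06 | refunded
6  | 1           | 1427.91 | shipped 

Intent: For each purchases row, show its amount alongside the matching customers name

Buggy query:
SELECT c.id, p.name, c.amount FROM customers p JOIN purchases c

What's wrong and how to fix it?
Bug: Missing join condition: each purchases row is matched to all customers rows instead of just its own

Fix: Specify the join condition linking the foreign key to the parent id

Corrected query:
SELECT c.id, p.name, c.amount FROM customers p JOIN purchases c ON c.customer_id = p.id

Result:
id | name  | amount 
---+-------+--------
1  | Grace | 598.43 
2  | Carol | 904.35 
3  | Eve   | 824.94 
4  | Grace | 193.28 
5  | Carol | 1163.06
6  | Grace | 1427.91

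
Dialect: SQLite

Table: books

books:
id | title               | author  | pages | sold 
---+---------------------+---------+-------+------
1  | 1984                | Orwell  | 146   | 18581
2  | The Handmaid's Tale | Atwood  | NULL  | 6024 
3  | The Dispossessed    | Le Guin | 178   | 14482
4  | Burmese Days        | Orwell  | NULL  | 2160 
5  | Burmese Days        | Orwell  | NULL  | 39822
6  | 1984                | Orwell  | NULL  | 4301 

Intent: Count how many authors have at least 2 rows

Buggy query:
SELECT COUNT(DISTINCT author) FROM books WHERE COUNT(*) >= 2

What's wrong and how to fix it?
Bug: COUNT(*) cannot appear in WHERE; the per-group count doesn't exist yet

Fix: Use a subquery that GROUPs and filters with HAVING, then count its rows

Corrected query:
SELECT COUNT(*) FROM (SELECT author FROM books GROUP BY author HAVING COUNT(*) >= 2)

Result:
COUNT(*)
--------
1       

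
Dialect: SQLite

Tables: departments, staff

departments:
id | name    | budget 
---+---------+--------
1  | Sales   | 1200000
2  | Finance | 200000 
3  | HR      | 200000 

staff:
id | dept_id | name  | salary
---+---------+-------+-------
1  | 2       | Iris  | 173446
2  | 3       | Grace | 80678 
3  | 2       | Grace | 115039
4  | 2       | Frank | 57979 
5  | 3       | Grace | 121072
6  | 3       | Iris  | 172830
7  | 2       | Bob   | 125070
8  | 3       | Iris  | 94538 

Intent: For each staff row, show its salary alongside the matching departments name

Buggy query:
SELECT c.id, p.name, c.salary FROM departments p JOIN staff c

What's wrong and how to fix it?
Bug: Missing join condition: each staff row is matched to all departments rows instead of just its own

Fix: Specify the join condition linking the foreign key to the parent id

Corrected query:
SELECT c.id, p.name, c.salary FROM departments p JOIN staff c ON c.dept_id = p.id

Result:
id | name    | salary
---+---------+-------
1  | Finance | 173446
2  | HR      | 80678 
3  | Finance | 115039
4  | Finance | 57979 
5  | HR      | 121072
6  | HR      | 172830
7  | Finance | 125070
8  | HR      | 94538 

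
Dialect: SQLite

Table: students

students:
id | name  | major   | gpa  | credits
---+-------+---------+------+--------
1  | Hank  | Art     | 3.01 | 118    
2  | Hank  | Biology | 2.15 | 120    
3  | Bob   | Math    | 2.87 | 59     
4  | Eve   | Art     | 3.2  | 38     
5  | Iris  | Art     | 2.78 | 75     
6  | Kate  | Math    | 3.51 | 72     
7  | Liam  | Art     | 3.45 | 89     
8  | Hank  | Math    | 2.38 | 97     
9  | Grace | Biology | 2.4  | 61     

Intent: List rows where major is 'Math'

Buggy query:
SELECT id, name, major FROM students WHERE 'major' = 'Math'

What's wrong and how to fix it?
Bug: Single quotes denote string literals in SQL; the column name is being compared as a constant string

Fix: Remove the quotes around the column name (or use double quotes for an identifier)

Corrected query:
SELECT id, name, major FROM students WHERE major = 'Math'

Result:
id | name | major
---+------+------
3  | Bob  | Math 
6  | Kate | Math 
8  | Hank | Math 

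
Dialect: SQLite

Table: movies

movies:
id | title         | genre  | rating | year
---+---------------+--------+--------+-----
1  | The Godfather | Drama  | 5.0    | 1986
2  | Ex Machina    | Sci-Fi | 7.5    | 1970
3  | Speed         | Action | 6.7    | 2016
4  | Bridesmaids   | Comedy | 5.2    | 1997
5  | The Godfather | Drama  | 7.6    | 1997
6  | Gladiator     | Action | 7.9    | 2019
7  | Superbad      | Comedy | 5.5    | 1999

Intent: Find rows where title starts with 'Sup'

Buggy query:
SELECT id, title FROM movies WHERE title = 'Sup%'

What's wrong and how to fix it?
Bug: Wildcards only work with LIKE; '=' treats '%' as a literal character

Fix: Replace '=' with LIKE so 'Sup%' is treated as a pattern

Corrected query:
SELECT id, title FROM movies WHERE title LIKE 'Sup%'

Result:
id | title   
---+---------
7  | Superbad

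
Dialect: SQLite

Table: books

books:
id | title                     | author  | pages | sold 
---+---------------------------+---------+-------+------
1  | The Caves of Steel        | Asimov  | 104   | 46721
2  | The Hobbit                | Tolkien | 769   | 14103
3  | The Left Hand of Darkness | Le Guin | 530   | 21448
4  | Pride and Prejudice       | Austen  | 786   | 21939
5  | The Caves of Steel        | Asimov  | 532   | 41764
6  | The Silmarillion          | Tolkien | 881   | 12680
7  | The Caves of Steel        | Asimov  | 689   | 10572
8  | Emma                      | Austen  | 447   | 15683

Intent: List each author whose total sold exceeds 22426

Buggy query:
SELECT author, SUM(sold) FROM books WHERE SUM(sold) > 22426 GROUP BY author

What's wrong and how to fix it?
Bug: SUM(sold) is an aggregate, but WHERE filters rows before aggregation

Fix: Use HAVING (which filters groups after aggregation) instead of WHERE

Corrected query:
SELECT author, SUM(sold) FROM books GROUP BY author HAVING SUM(sold) > 22426

Result:
author  | SUM(sold)
--------+----------
Asimov  | 99057    
Austen  | 37622    
Tolkien | 26783    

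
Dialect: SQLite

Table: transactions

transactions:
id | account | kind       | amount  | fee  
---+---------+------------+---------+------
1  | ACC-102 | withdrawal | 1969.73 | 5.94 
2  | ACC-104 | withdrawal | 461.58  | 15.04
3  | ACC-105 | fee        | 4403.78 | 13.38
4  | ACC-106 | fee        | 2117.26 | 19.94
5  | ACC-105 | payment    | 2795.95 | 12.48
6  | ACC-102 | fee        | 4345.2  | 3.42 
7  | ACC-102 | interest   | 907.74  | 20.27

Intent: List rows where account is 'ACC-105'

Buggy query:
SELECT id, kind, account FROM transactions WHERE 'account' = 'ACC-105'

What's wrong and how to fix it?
Bug: 'account' in single quotes is a string literal, not the column; the comparison is literal-vs-literal and never true

Fix: Remove the quotes around the column name (or use double quotes for an identifier)

Corrected query:
SELECT id, kind, account FROM transactions WHERE account = 'ACC-105'

Result:
id | kind    | account
---+---------+--------
3  | fee     | ACC-105
5  | payment | ACC-105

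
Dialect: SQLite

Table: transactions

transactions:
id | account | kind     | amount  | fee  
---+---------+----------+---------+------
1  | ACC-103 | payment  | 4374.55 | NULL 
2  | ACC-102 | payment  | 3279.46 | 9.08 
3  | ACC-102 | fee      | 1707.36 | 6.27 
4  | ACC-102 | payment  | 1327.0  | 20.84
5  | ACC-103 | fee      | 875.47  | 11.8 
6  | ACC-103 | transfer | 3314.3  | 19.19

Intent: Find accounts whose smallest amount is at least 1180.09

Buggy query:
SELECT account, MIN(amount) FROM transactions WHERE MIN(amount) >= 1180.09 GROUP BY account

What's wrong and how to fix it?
Bug: MIN() in WHERE is a misuse of aggregate

Fix: Use HAVING for the per-group MIN condition

Corrected query:
SELECT account, MIN(amount) FROM transactions GROUP BY account HAVING MIN(amount) >= 1180.09

Result:
account | MIN(amount)
--------+------------
ACC-102 | 1327       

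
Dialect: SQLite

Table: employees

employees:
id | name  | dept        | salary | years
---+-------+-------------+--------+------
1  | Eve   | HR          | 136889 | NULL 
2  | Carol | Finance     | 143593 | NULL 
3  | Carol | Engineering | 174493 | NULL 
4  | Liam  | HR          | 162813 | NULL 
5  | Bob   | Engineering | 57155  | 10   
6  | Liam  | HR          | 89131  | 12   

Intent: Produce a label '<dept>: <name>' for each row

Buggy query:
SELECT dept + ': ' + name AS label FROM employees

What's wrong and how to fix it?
Bug: '+' is numeric addition; on text columns SQLite converts them to 0 instead of concatenating

Fix: Use the || operator for string concatenation

Corrected query:
SELECT dept || ': ' || name AS label FROM employees

Result:
label             
------------------
HR: Eve           
Finance: Carol    
Engineering: Carol
HR: Liam          
Engineering: Bob  
HR: Liam          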